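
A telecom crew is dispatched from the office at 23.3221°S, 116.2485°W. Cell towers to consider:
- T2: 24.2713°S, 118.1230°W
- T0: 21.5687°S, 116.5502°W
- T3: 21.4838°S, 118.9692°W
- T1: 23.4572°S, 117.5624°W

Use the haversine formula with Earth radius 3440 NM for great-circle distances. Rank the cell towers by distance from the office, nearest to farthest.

Distances from the office:
T1 23.4572°S, 117.5624°W: 72.9 NM
T0 21.5687°S, 116.5502°W: 106.6 NM
T2 24.2713°S, 118.1230°W: 117.7 NM
T3 21.4838°S, 118.9692°W: 187.0 NM

T1, T0, T2, T3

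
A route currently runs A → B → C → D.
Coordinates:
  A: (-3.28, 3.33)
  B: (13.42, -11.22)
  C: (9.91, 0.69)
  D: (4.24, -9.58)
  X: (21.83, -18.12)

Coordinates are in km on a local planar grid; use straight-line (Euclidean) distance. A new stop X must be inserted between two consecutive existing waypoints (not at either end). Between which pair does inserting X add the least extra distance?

Added distance for inserting X between each consecutive pair:
A–B: 21.8 km
B–C: 20.7 km
C–D: 30.1 km
Smallest added distance is 20.7 km, inserting between B and C.

between B and C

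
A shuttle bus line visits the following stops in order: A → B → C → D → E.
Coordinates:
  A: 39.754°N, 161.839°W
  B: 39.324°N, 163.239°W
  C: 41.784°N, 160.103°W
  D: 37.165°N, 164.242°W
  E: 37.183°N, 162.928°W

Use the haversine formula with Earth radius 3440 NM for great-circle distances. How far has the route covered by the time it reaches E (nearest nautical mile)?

Leg distances:
A→B: 69.8 NM  (cumulative 69.8 NM)
B→C: 205.6 NM  (cumulative 275.4 NM)
C→D: 337.1 NM  (cumulative 612.5 NM)
D→E: 62.9 NM  (cumulative 675.3 NM)
Cumulative distance at E ≈ 675 NM.

675 NM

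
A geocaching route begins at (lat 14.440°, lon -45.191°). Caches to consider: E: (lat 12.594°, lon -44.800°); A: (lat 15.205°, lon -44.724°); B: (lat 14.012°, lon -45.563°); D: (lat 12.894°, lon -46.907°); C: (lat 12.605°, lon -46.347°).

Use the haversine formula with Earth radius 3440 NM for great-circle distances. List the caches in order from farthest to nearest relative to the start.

D, C, E, A, B

Distances from the start:
D (lat 12.894°, lon -46.907°): 136.5 NM
C (lat 12.605°, lon -46.347°): 129.2 NM
E (lat 12.594°, lon -44.800°): 113.2 NM
A (lat 15.205°, lon -44.724°): 53.3 NM
B (lat 14.012°, lon -45.563°): 33.6 NM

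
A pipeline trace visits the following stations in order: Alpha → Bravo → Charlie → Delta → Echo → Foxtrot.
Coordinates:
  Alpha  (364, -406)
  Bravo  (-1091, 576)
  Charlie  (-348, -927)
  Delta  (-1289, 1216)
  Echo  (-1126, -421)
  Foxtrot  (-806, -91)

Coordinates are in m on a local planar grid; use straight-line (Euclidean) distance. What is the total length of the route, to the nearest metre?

7877 m

Leg distances:
Alpha→Bravo: 1755.4 m  (cumulative 1755.4 m)
Bravo→Charlie: 1676.6 m  (cumulative 3432.0 m)
Charlie→Delta: 2340.5 m  (cumulative 5772.5 m)
Delta→Echo: 1645.1 m  (cumulative 7417.6 m)
Echo→Foxtrot: 459.7 m  (cumulative 7877.3 m)
Total route length ≈ 7877 m.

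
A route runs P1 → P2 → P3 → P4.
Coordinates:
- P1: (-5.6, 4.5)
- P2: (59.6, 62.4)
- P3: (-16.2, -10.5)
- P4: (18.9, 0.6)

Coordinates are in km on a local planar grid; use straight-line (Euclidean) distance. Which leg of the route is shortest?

Leg distances:
P1→P2: 87.2 km
P2→P3: 105.2 km
P3→P4: 36.8 km
The shortest leg is P3–P4 at 36.8 km.

P3–P4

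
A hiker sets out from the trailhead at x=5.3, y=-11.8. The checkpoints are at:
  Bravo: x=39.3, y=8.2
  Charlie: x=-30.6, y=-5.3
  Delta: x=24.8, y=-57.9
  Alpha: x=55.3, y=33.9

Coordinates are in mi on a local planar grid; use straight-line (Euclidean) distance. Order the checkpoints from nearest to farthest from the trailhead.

Charlie, Bravo, Delta, Alpha

Computing each straight-line distance from x=5.3, y=-11.8:
Charlie x=-30.6, y=-5.3: 36.5 mi
Bravo x=39.3, y=8.2: 39.4 mi
Delta x=24.8, y=-57.9: 50.1 mi
Alpha x=55.3, y=33.9: 67.7 mi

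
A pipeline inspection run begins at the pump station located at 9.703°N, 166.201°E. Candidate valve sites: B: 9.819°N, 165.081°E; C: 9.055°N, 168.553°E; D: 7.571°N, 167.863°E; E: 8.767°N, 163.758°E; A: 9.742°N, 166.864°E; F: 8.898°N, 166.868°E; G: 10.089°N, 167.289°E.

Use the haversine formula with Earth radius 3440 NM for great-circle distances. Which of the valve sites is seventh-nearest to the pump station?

Distances from the pump station (9.703°N, 166.201°E):
A: 39.3 NM
F: 62.4 NM
B: 66.6 NM
G: 68.4 NM
C: 144.7 NM
E: 155.3 NM
D: 161.6 NM
The seventh-nearest is D at 161.6 NM.

D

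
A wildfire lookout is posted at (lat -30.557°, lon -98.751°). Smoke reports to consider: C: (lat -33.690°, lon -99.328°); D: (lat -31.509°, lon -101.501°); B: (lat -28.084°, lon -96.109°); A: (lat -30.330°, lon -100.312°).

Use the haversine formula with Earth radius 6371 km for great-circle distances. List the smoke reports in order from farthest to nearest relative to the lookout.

Distance from the lookout at (lat -30.557°, lon -98.751°) to each:
B (lat -28.084°, lon -96.109°): 375.8 km
C (lat -33.690°, lon -99.328°): 352.6 km
D (lat -31.509°, lon -101.501°): 282.6 km
A (lat -30.330°, lon -100.312°): 151.8 km

B, C, D, A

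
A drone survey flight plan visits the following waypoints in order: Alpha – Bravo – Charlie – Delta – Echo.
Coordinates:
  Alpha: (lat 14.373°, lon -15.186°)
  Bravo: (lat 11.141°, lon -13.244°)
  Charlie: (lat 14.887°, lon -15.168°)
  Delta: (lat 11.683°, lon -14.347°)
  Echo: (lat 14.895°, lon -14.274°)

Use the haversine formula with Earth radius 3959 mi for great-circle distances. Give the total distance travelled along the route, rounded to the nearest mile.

Leg distances:
Alpha→Bravo: 258.8 mi  (cumulative 258.8 mi)
Bravo→Charlie: 289.4 mi  (cumulative 548.3 mi)
Charlie→Delta: 228.2 mi  (cumulative 776.4 mi)
Delta→Echo: 222.0 mi  (cumulative 998.4 mi)
Total route length ≈ 998 mi.

998 mi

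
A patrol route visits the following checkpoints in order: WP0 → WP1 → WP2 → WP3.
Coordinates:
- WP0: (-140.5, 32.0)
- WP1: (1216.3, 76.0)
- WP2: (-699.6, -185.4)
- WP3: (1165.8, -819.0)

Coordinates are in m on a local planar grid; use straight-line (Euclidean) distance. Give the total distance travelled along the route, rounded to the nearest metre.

5261 m

Leg distances:
WP0→WP1: 1357.5 m  (cumulative 1357.5 m)
WP1→WP2: 1933.7 m  (cumulative 3291.2 m)
WP2→WP3: 1970.1 m  (cumulative 5261.2 m)
Total route length ≈ 5261 m.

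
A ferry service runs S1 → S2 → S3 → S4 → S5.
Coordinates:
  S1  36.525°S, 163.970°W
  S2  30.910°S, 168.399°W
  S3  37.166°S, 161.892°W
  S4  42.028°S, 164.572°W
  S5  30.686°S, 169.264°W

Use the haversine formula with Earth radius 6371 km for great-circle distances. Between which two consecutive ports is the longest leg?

Leg distances:
S1→S2: 746.5 km
S2→S3: 917.8 km
S3→S4: 587.3 km
S4→S5: 1328.7 km
The longest leg is S4–S5 at 1328.7 km.

S4–S5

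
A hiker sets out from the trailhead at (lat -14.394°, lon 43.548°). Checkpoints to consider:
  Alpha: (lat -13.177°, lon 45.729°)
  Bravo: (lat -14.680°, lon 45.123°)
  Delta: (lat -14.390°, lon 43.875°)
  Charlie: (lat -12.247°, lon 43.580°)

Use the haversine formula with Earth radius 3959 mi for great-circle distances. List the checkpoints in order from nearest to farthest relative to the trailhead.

Delta, Bravo, Charlie, Alpha

Distances from the trailhead:
Delta (lat -14.390°, lon 43.875°): 21.9 mi
Bravo (lat -14.680°, lon 45.123°): 107.2 mi
Charlie (lat -12.247°, lon 43.580°): 148.4 mi
Alpha (lat -13.177°, lon 45.729°): 168.8 mi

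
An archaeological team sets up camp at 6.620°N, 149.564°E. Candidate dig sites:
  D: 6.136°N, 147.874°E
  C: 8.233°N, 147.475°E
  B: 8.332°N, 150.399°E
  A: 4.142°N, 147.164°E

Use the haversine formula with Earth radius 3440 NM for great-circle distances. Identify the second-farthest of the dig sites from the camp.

C

Distance to each, sorted:
A: 206.7 NM
C: 157.6 NM
B: 114.2 NM
D: 104.9 NM
The second-farthest is C at 157.6 NM.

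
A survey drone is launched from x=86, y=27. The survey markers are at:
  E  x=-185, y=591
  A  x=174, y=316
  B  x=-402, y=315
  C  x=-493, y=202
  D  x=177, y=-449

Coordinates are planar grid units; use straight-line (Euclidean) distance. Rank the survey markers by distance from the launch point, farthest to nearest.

Computing each straight-line distance from x=86, y=27:
E x=-185, y=591: 625.7
C x=-493, y=202: 604.9
B x=-402, y=315: 566.6
D x=177, y=-449: 484.6
A x=174, y=316: 302.1

E, C, B, D, A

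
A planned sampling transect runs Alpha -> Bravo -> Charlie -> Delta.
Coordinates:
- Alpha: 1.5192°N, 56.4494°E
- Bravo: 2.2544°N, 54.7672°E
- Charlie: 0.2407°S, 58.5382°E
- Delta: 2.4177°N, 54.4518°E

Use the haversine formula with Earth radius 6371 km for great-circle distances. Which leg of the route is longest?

Leg distances:
Alpha→Bravo: 204.0 km
Bravo→Charlie: 502.7 km
Charlie→Delta: 542.0 km
The longest leg is Charlie–Delta at 542.0 km.

Charlie–Delta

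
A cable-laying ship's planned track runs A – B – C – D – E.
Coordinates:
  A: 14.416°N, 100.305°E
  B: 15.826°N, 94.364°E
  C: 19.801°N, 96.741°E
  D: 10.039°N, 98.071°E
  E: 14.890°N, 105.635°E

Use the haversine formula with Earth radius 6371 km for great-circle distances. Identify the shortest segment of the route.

B–C

Leg distances:
A→B: 656.7 km
B→C: 508.6 km
C→D: 1094.8 km
D→E: 982.3 km
The shortest leg is B–C at 508.6 km.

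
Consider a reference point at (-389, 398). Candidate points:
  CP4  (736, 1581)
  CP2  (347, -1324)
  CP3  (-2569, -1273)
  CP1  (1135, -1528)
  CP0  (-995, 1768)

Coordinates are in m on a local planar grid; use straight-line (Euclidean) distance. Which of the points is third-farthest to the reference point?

CP2

Distances from the reference point ((-389, 398)):
CP3: 2746.8 m
CP1: 2456.0 m
CP2: 1872.7 m
CP4: 1632.5 m
CP0: 1498.0 m
The third-farthest is CP2 at 1872.7 m.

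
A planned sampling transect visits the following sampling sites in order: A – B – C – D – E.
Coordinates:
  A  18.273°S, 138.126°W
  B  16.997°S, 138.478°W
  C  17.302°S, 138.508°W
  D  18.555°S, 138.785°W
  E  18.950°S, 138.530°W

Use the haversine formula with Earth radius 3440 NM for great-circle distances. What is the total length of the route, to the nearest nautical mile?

202 NM

Leg distances:
A→B: 79.2 NM  (cumulative 79.2 NM)
B→C: 18.4 NM  (cumulative 97.6 NM)
C→D: 76.9 NM  (cumulative 174.5 NM)
D→E: 27.8 NM  (cumulative 202.3 NM)
Total route length ≈ 202 NM.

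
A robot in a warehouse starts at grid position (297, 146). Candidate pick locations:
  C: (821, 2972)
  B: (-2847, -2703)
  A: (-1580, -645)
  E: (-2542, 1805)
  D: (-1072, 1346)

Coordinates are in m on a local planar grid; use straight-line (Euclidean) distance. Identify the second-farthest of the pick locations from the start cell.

Distance to each, sorted:
B: 4242.8 m
E: 3288.2 m
C: 2874.2 m
A: 2036.9 m
D: 1820.5 m
The second-farthest is E at 3288.2 m.

E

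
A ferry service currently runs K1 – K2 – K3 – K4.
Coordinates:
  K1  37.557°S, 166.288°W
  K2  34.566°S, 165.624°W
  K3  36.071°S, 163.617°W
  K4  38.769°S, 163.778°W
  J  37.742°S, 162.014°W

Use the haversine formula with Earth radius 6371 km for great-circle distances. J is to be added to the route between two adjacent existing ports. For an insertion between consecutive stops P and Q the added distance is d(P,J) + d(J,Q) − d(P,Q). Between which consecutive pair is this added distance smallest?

Added distance for inserting J between each consecutive pair:
K1–K2: 518.2 km
K2–K3: 466.1 km
K3–K4: 125.6 km
Smallest added distance is 125.6 km, inserting between K3 and K4.

between K3 and K4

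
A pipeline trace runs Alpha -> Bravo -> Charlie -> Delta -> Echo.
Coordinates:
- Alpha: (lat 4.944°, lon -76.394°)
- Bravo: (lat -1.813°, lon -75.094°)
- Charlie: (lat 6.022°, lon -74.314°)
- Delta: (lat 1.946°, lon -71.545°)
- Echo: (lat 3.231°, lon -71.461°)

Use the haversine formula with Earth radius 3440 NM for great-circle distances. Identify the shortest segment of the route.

Leg distances:
Alpha→Bravo: 413.1 NM
Bravo→Charlie: 472.7 NM
Charlie→Delta: 295.6 NM
Delta→Echo: 77.3 NM
The shortest leg is Delta–Echo at 77.3 NM.

Delta–Echo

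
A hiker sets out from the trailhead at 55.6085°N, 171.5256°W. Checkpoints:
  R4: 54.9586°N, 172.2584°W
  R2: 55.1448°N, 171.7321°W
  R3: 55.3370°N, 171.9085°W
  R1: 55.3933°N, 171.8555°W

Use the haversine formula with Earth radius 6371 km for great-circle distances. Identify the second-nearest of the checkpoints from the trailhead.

R3

Distance to each, sorted:
R1: 31.7 km
R3: 38.6 km
R2: 53.2 km
R4: 85.9 km
The second-nearest is R3 at 38.6 km.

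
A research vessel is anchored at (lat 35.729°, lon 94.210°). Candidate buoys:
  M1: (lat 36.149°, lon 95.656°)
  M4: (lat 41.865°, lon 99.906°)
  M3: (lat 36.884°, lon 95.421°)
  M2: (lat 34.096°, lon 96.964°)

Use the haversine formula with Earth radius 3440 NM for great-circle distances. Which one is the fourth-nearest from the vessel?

Distance to each, sorted:
M1: 74.7 NM
M3: 90.8 NM
M2: 167.3 NM
M4: 454.5 NM
The fourth-nearest is M4 at 454.5 NM.

M4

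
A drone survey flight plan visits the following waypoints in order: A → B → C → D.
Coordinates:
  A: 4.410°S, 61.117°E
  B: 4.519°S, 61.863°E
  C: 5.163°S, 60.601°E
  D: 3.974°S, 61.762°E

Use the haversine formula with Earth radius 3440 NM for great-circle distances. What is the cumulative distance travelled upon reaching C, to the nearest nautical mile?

130 NM

Leg distances:
A→B: 45.1 NM  (cumulative 45.1 NM)
B→C: 84.8 NM  (cumulative 130.0 NM)
Cumulative distance at C ≈ 130 NM.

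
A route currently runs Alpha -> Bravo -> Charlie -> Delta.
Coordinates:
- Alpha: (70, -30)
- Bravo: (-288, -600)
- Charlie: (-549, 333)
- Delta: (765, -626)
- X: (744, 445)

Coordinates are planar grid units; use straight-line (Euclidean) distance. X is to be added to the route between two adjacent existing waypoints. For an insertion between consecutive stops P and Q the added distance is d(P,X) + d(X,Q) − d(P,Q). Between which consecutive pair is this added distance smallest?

between Charlie and Delta

Added distance for inserting X between each consecutive pair:
Alpha–Bravo: 1620.2
Bravo–Charlie: 1797.7
Charlie–Delta: 742.3
Smallest added distance is 742.3, inserting between Charlie and Delta.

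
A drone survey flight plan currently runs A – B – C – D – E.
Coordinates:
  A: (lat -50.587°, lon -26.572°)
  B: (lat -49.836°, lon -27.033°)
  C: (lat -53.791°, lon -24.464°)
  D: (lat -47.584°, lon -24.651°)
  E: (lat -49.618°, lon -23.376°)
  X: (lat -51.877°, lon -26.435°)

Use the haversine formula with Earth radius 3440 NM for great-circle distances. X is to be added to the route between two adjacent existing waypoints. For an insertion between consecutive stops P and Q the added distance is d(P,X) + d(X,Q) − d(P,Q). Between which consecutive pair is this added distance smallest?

Added distance for inserting X between each consecutive pair:
A–B: 153.8 NM
B–C: 4.1 NM
C–D: 29.5 NM
D–E: 313.2 NM
Smallest added distance is 4.1 NM, inserting between B and C.

between B and C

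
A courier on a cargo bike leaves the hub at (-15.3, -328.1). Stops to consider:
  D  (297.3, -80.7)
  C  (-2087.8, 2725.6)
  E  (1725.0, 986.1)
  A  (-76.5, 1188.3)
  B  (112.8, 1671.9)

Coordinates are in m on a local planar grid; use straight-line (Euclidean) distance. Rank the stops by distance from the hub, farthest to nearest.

Distances from the hub:
C (-2087.8, 2725.6): 3690.6 m
E (1725.0, 986.1): 2180.8 m
B (112.8, 1671.9): 2004.1 m
A (-76.5, 1188.3): 1517.6 m
D (297.3, -80.7): 398.7 m

C, E, B, A, D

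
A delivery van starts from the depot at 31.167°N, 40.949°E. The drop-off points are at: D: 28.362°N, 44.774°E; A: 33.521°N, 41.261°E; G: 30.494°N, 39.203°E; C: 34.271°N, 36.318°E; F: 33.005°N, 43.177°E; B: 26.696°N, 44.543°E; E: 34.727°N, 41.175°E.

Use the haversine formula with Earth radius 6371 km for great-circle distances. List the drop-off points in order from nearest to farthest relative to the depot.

G, A, F, E, D, C, B

Distances from the depot:
G 30.494°N, 39.203°E: 182.7 km
A 33.521°N, 41.261°E: 263.4 km
F 33.005°N, 43.177°E: 292.9 km
E 34.727°N, 41.175°E: 396.4 km
D 28.362°N, 44.774°E: 483.3 km
C 34.271°N, 36.318°E: 553.8 km
B 26.696°N, 44.543°E: 607.8 km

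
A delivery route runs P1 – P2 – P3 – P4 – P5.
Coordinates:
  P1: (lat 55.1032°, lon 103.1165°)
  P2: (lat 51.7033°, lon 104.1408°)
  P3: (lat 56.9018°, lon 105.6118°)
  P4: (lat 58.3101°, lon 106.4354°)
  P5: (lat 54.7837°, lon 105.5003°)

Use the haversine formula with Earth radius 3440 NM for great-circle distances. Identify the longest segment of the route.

P2–P3

Leg distances:
P1→P2: 207.4 NM
P2→P3: 316.3 NM
P3→P4: 88.6 NM
P4→P5: 214.0 NM
The longest leg is P2–P3 at 316.3 NM.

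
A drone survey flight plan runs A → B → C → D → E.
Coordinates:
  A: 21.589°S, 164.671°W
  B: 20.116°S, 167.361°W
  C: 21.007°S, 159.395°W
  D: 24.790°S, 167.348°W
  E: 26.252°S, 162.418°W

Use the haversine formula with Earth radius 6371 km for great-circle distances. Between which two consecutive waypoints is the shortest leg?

A–B

Leg distances:
A→B: 324.0 km
B→C: 835.2 km
C→D: 916.5 km
D→E: 520.7 km
The shortest leg is A–B at 324.0 km.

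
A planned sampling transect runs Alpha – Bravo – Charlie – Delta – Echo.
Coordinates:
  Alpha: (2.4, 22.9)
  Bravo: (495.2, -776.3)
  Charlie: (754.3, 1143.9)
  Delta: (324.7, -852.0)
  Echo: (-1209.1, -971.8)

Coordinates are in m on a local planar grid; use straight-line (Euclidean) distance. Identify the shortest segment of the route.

Alpha–Bravo

Leg distances:
Alpha→Bravo: 938.9 m
Bravo→Charlie: 1937.6 m
Charlie→Delta: 2041.6 m
Delta→Echo: 1538.5 m
The shortest leg is Alpha–Bravo at 938.9 m.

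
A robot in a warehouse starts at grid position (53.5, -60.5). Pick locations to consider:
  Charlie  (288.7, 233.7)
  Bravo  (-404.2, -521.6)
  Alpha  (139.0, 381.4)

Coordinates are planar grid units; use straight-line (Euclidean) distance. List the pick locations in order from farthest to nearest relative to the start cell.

Bravo, Alpha, Charlie

Distance from the start cell at (53.5, -60.5) to each:
Bravo (-404.2, -521.6): 649.7
Alpha (139.0, 381.4): 450.1
Charlie (288.7, 233.7): 376.7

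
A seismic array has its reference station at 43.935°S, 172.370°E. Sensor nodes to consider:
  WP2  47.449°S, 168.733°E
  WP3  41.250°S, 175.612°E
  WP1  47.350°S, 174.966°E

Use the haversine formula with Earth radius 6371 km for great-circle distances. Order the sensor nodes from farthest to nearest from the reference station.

Distance from the reference station at 43.935°S, 172.370°E to each:
WP2 47.449°S, 168.733°E: 482.0 km
WP1 47.350°S, 174.966°E: 430.0 km
WP3 41.250°S, 175.612°E: 399.4 km

WP2, WP1, WP3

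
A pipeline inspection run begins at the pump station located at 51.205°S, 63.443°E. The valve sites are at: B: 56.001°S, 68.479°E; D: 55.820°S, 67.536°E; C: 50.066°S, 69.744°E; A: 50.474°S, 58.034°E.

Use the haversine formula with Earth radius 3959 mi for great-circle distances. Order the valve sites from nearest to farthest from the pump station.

A, C, D, B

Computing each great-circle distance from 51.205°S, 63.443°E:
A 50.474°S, 58.034°E: 241.3 mi
C 50.066°S, 69.744°E: 287.0 mi
D 55.820°S, 67.536°E: 360.4 mi
B 56.001°S, 68.479°E: 390.2 mi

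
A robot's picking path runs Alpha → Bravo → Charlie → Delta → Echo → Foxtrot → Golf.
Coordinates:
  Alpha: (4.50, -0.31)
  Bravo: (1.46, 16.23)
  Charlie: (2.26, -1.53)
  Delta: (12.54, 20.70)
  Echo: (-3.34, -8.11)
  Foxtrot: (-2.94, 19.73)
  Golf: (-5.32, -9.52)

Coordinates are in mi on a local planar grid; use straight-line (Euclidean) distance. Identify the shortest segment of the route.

Leg distances:
Alpha→Bravo: 16.8 mi
Bravo→Charlie: 17.8 mi
Charlie→Delta: 24.5 mi
Delta→Echo: 32.9 mi
Echo→Foxtrot: 27.8 mi
Foxtrot→Golf: 29.3 mi
The shortest leg is Alpha–Bravo at 16.8 mi.

Alpha–Bravo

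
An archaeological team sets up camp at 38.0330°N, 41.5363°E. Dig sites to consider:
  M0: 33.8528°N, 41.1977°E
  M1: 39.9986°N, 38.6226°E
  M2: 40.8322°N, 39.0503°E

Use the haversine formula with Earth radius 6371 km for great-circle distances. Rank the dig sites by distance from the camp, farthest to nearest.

Distance from the camp at 38.0330°N, 41.5363°E to each:
M0 33.8528°N, 41.1977°E: 465.8 km
M2 40.8322°N, 39.0503°E: 377.4 km
M1 39.9986°N, 38.6226°E: 333.3 km

M0, M2, M1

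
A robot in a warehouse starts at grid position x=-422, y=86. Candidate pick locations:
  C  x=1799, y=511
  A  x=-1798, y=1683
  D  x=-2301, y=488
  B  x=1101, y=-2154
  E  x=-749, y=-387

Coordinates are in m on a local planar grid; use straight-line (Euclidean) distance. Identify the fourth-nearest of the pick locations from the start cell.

C

Distances from the start cell (x=-422, y=86):
E: 575.0 m
D: 1921.5 m
A: 2108.0 m
C: 2261.3 m
B: 2708.7 m
The fourth-nearest is C at 2261.3 m.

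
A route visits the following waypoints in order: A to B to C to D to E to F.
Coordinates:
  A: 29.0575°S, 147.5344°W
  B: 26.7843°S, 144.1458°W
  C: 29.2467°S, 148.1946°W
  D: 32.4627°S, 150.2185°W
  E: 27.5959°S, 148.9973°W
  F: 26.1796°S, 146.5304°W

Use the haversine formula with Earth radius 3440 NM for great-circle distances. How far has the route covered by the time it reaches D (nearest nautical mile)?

Leg distances:
A→B: 225.7 NM  (cumulative 225.7 NM)
B→C: 260.6 NM  (cumulative 486.2 NM)
C→D: 219.4 NM  (cumulative 705.7 NM)
Cumulative distance at D ≈ 706 NM.

706 NM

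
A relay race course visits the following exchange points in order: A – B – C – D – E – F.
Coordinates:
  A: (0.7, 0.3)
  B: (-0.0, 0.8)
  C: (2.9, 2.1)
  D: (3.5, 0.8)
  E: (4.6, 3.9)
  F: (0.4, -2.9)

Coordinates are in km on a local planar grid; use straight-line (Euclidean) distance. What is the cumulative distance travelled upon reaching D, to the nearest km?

5 km

Leg distances:
A→B: 0.9 km  (cumulative 0.9 km)
B→C: 3.2 km  (cumulative 4.0 km)
C→D: 1.4 km  (cumulative 5.5 km)
Cumulative distance at D ≈ 5 km.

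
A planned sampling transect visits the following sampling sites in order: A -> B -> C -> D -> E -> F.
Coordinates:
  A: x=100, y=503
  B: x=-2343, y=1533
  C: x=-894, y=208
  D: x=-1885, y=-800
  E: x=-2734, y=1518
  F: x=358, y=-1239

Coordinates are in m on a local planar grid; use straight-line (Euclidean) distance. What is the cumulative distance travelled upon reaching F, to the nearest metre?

Leg distances:
A→B: 2651.3 m  (cumulative 2651.3 m)
B→C: 1963.5 m  (cumulative 4614.7 m)
C→D: 1413.6 m  (cumulative 6028.3 m)
D→E: 2468.6 m  (cumulative 8496.9 m)
E→F: 4142.6 m  (cumulative 12639.5 m)
Cumulative distance at F ≈ 12640 m.

12640 m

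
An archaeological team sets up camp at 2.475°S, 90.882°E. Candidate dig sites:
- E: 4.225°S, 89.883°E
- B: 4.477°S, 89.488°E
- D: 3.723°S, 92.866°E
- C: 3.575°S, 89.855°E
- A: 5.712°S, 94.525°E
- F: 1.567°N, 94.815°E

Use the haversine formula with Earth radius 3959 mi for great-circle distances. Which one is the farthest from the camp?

F

Distance to each, sorted:
F: 389.6 mi
A: 336.2 mi
B: 168.5 mi
D: 161.8 mi
E: 139.2 mi
C: 103.9 mi
The farthest is F at 389.6 mi.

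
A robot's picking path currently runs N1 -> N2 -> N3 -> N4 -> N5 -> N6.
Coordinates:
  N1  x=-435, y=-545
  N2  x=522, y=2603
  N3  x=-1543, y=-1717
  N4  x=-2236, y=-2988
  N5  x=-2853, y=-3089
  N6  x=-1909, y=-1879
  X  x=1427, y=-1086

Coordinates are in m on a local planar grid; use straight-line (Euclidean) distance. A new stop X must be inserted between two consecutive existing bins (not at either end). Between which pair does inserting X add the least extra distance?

between N2 and N3

Added distance for inserting X between each consecutive pair:
N1–N2: 2447.1 m
N2–N3: 2046.5 m
N3–N4: 5716.0 m
N4–N5: 8227.7 m
N5–N6: 6619.8 m
Smallest added distance is 2046.5 m, inserting between N2 and N3.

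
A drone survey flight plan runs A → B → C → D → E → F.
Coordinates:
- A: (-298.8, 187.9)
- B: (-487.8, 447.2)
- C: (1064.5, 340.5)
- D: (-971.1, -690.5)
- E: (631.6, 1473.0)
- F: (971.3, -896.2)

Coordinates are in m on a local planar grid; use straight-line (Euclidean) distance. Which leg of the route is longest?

D–E

Leg distances:
A→B: 320.9 m
B→C: 1556.0 m
C→D: 2281.8 m
D→E: 2692.5 m
E→F: 2393.4 m
The longest leg is D–E at 2692.5 m.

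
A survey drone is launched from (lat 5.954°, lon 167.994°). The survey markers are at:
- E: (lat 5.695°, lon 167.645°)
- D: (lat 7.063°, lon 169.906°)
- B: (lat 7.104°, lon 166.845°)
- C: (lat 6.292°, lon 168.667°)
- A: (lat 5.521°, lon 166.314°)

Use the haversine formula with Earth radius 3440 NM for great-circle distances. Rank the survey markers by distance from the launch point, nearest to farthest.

Distance from the launch point at (lat 5.954°, lon 167.994°) to each:
E (lat 5.695°, lon 167.645°): 26.0 NM
C (lat 6.292°, lon 168.667°): 45.0 NM
B (lat 7.104°, lon 166.845°): 97.3 NM
A (lat 5.521°, lon 166.314°): 103.7 NM
D (lat 7.063°, lon 169.906°): 132.1 NM

E, C, B, A, D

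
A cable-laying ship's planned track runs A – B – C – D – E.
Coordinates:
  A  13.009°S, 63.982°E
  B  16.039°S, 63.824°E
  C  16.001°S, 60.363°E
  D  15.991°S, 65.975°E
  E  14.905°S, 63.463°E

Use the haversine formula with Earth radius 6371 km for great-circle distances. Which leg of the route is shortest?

D–E

Leg distances:
A→B: 337.3 km
B→C: 369.9 km
C→D: 599.8 km
D→E: 295.1 km
The shortest leg is D–E at 295.1 km.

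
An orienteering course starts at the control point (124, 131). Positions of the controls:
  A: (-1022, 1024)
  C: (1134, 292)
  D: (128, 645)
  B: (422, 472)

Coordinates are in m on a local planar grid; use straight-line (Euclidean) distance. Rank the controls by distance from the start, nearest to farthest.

B, D, C, A

Distances from the start:
B (422, 472): 452.9 m
D (128, 645): 514.0 m
C (1134, 292): 1022.8 m
A (-1022, 1024): 1452.8 m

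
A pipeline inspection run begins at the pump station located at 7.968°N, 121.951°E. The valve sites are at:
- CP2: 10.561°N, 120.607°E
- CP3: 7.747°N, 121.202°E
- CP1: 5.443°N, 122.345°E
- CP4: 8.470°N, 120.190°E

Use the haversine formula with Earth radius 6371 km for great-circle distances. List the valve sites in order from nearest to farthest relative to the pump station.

Distances from the pump station:
CP3 7.747°N, 121.202°E: 86.1 km
CP4 8.470°N, 120.190°E: 201.7 km
CP1 5.443°N, 122.345°E: 284.1 km
CP2 10.561°N, 120.607°E: 323.9 km

CP3, CP4, CP1, CP2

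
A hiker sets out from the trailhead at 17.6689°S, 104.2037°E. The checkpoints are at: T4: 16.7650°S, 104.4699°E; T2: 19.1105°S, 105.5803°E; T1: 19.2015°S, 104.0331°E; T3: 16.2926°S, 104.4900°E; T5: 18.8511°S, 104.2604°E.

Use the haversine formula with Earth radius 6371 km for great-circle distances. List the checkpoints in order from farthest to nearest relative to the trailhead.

Distance from the trailhead at 17.6689°S, 104.2037°E to each:
T2 19.1105°S, 105.5803°E: 216.3 km
T1 19.2015°S, 104.0331°E: 171.4 km
T3 16.2926°S, 104.4900°E: 156.0 km
T5 18.8511°S, 104.2604°E: 131.6 km
T4 16.7650°S, 104.4699°E: 104.4 km

T2, T1, T3, T5, T4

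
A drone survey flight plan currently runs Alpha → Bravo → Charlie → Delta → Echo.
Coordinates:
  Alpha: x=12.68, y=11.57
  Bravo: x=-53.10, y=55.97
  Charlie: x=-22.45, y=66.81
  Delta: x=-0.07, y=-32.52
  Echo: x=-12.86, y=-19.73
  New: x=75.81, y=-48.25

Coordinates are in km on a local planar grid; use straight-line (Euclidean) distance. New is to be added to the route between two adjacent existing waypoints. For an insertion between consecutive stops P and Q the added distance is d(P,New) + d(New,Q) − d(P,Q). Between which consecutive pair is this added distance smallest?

between Charlie and Delta

Added distance for inserting New between each consecutive pair:
Alpha–Bravo: 173.4 km
Bravo–Charlie: 284.6 km
Charlie–Delta: 127.0 km
Delta–Echo: 152.5 km
Smallest added distance is 127.0 km, inserting between Charlie and Delta.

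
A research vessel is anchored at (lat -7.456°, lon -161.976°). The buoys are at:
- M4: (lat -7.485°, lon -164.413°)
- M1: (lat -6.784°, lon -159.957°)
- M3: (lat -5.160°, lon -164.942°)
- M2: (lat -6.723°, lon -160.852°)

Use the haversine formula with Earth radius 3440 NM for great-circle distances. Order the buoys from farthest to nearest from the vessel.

Computing each great-circle distance from (lat -7.456°, lon -161.976°):
M3 (lat -5.160°, lon -164.942°): 224.3 NM
M4 (lat -7.485°, lon -164.413°): 145.1 NM
M1 (lat -6.784°, lon -159.957°): 126.9 NM
M2 (lat -6.723°, lon -160.852°): 80.1 NM

M3, M4, M1, M2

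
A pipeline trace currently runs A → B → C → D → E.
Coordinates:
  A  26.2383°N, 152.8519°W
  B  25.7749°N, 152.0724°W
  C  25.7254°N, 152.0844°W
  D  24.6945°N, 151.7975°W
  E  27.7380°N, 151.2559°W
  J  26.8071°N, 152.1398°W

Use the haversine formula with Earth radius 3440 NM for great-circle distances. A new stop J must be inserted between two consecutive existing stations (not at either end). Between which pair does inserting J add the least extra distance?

Added distance for inserting J between each consecutive pair:
A–B: 62.9 NM
B–C: 124.0 NM
C–D: 129.4 NM
D–E: 16.3 NM
Smallest added distance is 16.3 NM, inserting between D and E.

between D and E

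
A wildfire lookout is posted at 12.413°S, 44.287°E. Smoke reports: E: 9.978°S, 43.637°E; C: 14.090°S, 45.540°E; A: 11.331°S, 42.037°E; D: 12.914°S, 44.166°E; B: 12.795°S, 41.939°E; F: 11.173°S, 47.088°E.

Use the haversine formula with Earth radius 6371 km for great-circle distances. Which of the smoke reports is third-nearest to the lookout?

B

Distance to each, sorted:
D: 57.2 km
C: 230.6 km
B: 258.3 km
A: 272.8 km
E: 279.9 km
F: 334.6 km
The third-nearest is B at 258.3 km.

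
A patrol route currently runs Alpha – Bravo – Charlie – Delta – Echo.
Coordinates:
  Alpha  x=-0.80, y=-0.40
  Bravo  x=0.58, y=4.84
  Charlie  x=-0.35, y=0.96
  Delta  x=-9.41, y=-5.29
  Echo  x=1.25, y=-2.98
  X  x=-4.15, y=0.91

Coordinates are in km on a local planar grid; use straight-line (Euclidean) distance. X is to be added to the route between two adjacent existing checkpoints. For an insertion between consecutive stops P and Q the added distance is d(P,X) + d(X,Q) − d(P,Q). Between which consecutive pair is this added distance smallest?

Added distance for inserting X between each consecutive pair:
Alpha–Bravo: 4.3 km
Bravo–Charlie: 6.0 km
Charlie–Delta: 0.9 km
Delta–Echo: 3.9 km
Smallest added distance is 0.9 km, inserting between Charlie and Delta.

between Charlie and Delta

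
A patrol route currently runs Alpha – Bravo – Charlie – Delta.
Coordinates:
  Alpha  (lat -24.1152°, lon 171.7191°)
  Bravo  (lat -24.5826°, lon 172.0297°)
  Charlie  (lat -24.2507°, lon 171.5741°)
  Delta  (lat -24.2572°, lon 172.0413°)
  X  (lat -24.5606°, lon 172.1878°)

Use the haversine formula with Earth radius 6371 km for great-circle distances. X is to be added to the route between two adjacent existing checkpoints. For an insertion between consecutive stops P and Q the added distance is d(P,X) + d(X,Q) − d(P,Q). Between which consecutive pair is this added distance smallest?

Added distance for inserting X between each consecutive pair:
Alpha–Bravo: 24.0 km
Bravo–Charlie: 28.2 km
Charlie–Delta: 60.5 km
Smallest added distance is 24.0 km, inserting between Alpha and Bravo.

between Alpha and Bravo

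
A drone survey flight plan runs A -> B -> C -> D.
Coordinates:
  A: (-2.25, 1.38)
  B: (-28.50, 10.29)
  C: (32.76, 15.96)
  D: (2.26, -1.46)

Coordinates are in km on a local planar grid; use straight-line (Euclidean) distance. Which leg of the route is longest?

B–C

Leg distances:
A→B: 27.7 km
B→C: 61.5 km
C→D: 35.1 km
The longest leg is B–C at 61.5 km.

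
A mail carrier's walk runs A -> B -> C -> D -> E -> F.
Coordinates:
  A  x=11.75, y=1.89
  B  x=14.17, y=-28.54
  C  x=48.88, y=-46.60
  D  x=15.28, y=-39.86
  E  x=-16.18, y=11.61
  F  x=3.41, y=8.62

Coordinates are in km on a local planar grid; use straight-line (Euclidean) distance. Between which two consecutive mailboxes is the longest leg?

D–E

Leg distances:
A→B: 30.5 km
B→C: 39.1 km
C→D: 34.3 km
D→E: 60.3 km
E→F: 19.8 km
The longest leg is D–E at 60.3 km.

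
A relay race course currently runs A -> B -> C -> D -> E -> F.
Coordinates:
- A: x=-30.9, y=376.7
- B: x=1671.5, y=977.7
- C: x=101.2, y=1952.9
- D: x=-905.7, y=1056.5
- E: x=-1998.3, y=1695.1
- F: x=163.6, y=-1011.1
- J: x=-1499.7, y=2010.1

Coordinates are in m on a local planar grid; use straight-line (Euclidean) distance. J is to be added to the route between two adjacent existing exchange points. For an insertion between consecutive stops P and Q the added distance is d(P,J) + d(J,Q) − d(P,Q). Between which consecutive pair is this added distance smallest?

Added distance for inserting J between each consecutive pair:
A–B: 3726.3 m
B–C: 3088.5 m
C–D: 1377.3 m
D–E: 447.7 m
E–F: 574.9 m
Smallest added distance is 447.7 m, inserting between D and E.

between D and E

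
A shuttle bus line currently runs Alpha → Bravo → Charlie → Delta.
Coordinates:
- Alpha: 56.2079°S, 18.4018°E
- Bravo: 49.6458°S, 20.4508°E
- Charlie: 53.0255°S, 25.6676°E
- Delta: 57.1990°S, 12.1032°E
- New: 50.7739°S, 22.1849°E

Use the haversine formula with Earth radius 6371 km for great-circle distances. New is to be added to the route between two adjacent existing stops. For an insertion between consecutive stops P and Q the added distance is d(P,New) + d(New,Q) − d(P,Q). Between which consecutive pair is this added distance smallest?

between Bravo and Charlie

Added distance for inserting New between each consecutive pair:
Alpha–Bravo: 87.3 km
Bravo–Charlie: 0.1 km
Charlie–Delta: 338.9 km
Smallest added distance is 0.1 km, inserting between Bravo and Charlie.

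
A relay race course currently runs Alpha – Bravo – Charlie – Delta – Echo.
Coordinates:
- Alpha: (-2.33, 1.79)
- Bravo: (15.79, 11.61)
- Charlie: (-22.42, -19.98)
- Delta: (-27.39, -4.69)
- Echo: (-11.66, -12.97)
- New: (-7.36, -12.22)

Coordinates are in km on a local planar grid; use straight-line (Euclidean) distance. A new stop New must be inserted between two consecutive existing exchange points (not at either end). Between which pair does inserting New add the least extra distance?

Added distance for inserting New between each consecutive pair:
Alpha–Bravo: 27.5 km
Bravo–Charlie: 0.6 km
Charlie–Delta: 22.3 km
Delta–Echo: 8.0 km
Smallest added distance is 0.6 km, inserting between Bravo and Charlie.

between Bravo and Charlie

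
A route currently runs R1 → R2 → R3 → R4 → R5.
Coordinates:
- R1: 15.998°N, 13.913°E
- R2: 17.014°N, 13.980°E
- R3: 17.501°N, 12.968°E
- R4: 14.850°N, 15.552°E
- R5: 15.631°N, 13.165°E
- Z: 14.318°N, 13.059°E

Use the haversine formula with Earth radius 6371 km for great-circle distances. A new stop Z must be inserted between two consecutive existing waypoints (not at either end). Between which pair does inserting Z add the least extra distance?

Added distance for inserting Z between each consecutive pair:
R1–R2: 410.5 km
R2–R3: 549.3 km
R3–R4: 225.0 km
R4–R5: 150.8 km
Smallest added distance is 150.8 km, inserting between R4 and R5.

between R4 and R5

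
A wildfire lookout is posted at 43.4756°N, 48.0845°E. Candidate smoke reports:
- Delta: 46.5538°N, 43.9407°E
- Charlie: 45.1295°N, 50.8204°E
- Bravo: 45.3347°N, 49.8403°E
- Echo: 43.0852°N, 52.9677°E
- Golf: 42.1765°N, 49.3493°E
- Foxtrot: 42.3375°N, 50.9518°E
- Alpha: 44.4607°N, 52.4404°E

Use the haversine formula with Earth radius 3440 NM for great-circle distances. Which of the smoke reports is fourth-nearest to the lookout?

Distance to each, sorted:
Golf: 95.8 NM
Bravo: 134.6 NM
Foxtrot: 143.4 NM
Charlie: 153.9 NM
Alpha: 197.3 NM
Echo: 214.7 NM
Delta: 255.1 NM
The fourth-nearest is Charlie at 153.9 NM.

Charlie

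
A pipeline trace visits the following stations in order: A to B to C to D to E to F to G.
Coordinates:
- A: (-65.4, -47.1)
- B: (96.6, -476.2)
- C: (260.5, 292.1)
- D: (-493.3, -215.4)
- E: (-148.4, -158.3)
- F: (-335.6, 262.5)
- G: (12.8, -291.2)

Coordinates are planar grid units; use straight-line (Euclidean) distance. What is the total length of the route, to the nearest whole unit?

Leg distances:
A→B: 458.7  (cumulative 458.7)
B→C: 785.6  (cumulative 1244.2)
C→D: 908.7  (cumulative 2153.0)
D→E: 349.6  (cumulative 2502.6)
E→F: 460.6  (cumulative 2963.1)
F→G: 654.2  (cumulative 3617.3)
Total route length ≈ 3617.

3617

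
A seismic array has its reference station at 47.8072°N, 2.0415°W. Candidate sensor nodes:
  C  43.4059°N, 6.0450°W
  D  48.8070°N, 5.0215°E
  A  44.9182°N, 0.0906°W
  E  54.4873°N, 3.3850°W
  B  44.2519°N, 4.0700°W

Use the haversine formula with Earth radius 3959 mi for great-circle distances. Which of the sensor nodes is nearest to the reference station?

A

Distances from the reference station (47.8072°N, 2.0415°W):
A: 220.2 mi
B: 264.2 mi
D: 331.7 mi
C: 360.4 mi
E: 465.2 mi
The nearest is A at 220.2 mi.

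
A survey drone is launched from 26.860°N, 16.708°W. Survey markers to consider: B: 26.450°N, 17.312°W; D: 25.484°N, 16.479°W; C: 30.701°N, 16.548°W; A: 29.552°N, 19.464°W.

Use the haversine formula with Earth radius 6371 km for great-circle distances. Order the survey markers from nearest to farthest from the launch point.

B, D, A, C

Distance from the launch point at 26.860°N, 16.708°W to each:
B 26.450°N, 17.312°W: 75.4 km
D 25.484°N, 16.479°W: 154.7 km
A 29.552°N, 19.464°W: 403.1 km
C 30.701°N, 16.548°W: 427.4 km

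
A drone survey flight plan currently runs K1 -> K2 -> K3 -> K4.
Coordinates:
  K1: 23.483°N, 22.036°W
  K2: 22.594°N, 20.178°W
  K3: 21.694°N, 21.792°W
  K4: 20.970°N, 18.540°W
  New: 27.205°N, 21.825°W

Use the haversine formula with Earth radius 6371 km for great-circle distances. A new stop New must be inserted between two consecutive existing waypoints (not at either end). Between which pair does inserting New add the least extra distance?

Added distance for inserting New between each consecutive pair:
K1–K2: 739.1 km
K2–K3: 957.7 km
K3–K4: 1035.7 km
Smallest added distance is 739.1 km, inserting between K1 and K2.

between K1 and K2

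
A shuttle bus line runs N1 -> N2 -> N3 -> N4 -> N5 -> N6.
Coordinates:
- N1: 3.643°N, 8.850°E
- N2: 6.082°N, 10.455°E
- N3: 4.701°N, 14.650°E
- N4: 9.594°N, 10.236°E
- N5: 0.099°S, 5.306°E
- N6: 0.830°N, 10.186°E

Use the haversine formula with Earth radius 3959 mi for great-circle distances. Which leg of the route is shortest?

N1–N2

Leg distances:
N1→N2: 201.5 mi
N2→N3: 303.9 mi
N3→N4: 453.7 mi
N4→N5: 750.7 mi
N5→N6: 343.2 mi
The shortest leg is N1–N2 at 201.5 mi.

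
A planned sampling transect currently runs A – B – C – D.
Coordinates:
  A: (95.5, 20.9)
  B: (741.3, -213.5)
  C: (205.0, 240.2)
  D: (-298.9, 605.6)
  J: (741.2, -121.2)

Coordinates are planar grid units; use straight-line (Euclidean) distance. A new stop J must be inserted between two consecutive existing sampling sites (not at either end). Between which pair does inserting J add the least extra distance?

between B and C

Added distance for inserting J between each consecutive pair:
A–B: 66.4
B–C: 36.5
C–D: 1293.1
Smallest added distance is 36.5, inserting between B and C.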